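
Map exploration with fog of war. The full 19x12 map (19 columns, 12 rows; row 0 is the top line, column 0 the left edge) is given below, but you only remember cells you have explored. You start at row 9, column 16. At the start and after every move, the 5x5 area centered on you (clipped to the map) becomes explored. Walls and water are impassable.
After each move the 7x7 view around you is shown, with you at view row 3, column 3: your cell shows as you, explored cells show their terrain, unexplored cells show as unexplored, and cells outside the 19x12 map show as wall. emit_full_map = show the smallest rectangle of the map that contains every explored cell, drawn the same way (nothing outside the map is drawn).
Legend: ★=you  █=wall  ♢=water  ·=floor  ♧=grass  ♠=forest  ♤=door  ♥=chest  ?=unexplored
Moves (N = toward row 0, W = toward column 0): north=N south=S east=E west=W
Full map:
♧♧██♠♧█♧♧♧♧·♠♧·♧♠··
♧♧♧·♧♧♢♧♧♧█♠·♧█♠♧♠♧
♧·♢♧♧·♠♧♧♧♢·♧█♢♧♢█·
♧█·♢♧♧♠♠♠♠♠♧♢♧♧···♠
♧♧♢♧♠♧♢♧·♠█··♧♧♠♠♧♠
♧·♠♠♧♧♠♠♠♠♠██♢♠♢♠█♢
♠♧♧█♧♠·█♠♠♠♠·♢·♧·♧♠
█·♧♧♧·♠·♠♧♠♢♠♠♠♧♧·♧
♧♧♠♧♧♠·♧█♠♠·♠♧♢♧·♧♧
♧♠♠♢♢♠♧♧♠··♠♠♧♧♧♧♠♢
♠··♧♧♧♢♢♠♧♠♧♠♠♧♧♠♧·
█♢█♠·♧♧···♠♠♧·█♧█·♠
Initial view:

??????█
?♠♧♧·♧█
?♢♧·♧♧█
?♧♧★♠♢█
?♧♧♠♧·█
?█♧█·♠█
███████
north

??????█
?·♧·♧♠█
?♠♧♧·♧█
?♢♧★♧♧█
?♧♧♧♠♢█
?♧♧♠♧·█
?█♧█·♠█

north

??????█
?♠♢♠█♢█
?·♧·♧♠█
?♠♧★·♧█
?♢♧·♧♧█
?♧♧♧♠♢█
?♧♧♠♧·█

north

??????█
?♧♠♠♧♠█
?♠♢♠█♢█
?·♧★♧♠█
?♠♧♧·♧█
?♢♧·♧♧█
?♧♧♧♠♢█

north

??????█
?♧···♠█
?♧♠♠♧♠█
?♠♢★█♢█
?·♧·♧♠█
?♠♧♧·♧█
?♢♧·♧♧█

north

??????█
?♢♧♢█·█
?♧···♠█
?♧♠★♧♠█
?♠♢♠█♢█
?·♧·♧♠█
?♠♧♧·♧█

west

???????
?█♢♧♢█·
?♧♧···♠
?♧♧★♠♧♠
?♢♠♢♠█♢
?♢·♧·♧♠
??♠♧♧·♧

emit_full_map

█♢♧♢█·
♧♧···♠
♧♧★♠♧♠
♢♠♢♠█♢
♢·♧·♧♠
?♠♧♧·♧
?♢♧·♧♧
?♧♧♧♠♢
?♧♧♠♧·
?█♧█·♠

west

???????
?♧█♢♧♢█
?♢♧♧···
?·♧★♠♠♧
?█♢♠♢♠█
?·♢·♧·♧
???♠♧♧·

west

???????
?·♧█♢♧♢
?♧♢♧♧··
?··★♧♠♠
?██♢♠♢♠
?♠·♢·♧·
????♠♧♧

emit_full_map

·♧█♢♧♢█·
♧♢♧♧···♠
··★♧♠♠♧♠
██♢♠♢♠█♢
♠·♢·♧·♧♠
???♠♧♧·♧
???♢♧·♧♧
???♧♧♧♠♢
???♧♧♠♧·
???█♧█·♠


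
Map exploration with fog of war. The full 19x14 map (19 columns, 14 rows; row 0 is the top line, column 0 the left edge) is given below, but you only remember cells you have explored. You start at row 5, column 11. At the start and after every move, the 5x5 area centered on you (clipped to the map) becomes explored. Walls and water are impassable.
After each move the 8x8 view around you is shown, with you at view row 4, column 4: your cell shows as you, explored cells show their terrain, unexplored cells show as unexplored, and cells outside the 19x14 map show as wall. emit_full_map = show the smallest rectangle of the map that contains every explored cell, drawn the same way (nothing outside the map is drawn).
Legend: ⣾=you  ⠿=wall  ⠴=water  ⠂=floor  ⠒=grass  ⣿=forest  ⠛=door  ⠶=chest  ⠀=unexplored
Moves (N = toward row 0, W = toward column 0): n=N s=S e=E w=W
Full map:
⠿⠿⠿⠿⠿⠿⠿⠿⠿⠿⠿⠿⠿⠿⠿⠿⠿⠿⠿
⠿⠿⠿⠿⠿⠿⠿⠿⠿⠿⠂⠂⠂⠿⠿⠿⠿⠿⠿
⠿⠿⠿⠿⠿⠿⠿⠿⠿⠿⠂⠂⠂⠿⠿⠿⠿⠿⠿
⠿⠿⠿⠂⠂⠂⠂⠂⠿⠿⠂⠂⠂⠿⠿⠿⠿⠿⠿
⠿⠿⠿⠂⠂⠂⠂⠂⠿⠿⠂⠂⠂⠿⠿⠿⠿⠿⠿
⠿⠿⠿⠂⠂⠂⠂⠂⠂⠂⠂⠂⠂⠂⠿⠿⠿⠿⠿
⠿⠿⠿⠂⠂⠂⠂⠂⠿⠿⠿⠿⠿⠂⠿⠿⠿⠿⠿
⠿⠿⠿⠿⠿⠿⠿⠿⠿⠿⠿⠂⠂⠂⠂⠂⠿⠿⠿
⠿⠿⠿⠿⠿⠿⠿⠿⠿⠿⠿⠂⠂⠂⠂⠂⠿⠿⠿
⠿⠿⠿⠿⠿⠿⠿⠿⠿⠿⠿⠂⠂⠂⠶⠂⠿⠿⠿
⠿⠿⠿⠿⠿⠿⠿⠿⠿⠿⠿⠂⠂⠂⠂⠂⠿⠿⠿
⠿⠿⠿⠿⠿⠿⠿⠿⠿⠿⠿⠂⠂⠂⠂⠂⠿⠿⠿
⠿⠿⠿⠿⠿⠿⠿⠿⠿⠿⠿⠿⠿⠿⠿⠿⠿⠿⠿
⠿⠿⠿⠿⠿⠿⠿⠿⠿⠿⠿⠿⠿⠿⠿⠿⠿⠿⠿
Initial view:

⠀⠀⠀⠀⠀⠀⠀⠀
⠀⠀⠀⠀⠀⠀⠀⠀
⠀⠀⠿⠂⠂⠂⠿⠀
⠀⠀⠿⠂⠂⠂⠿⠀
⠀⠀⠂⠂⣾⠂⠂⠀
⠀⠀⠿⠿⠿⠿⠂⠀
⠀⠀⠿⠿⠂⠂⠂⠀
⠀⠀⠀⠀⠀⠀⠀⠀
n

⠀⠀⠀⠀⠀⠀⠀⠀
⠀⠀⠀⠀⠀⠀⠀⠀
⠀⠀⠿⠂⠂⠂⠿⠀
⠀⠀⠿⠂⠂⠂⠿⠀
⠀⠀⠿⠂⣾⠂⠿⠀
⠀⠀⠂⠂⠂⠂⠂⠀
⠀⠀⠿⠿⠿⠿⠂⠀
⠀⠀⠿⠿⠂⠂⠂⠀

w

⠀⠀⠀⠀⠀⠀⠀⠀
⠀⠀⠀⠀⠀⠀⠀⠀
⠀⠀⠿⠿⠂⠂⠂⠿
⠀⠀⠿⠿⠂⠂⠂⠿
⠀⠀⠿⠿⣾⠂⠂⠿
⠀⠀⠂⠂⠂⠂⠂⠂
⠀⠀⠿⠿⠿⠿⠿⠂
⠀⠀⠀⠿⠿⠂⠂⠂

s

⠀⠀⠀⠀⠀⠀⠀⠀
⠀⠀⠿⠿⠂⠂⠂⠿
⠀⠀⠿⠿⠂⠂⠂⠿
⠀⠀⠿⠿⠂⠂⠂⠿
⠀⠀⠂⠂⣾⠂⠂⠂
⠀⠀⠿⠿⠿⠿⠿⠂
⠀⠀⠿⠿⠿⠂⠂⠂
⠀⠀⠀⠀⠀⠀⠀⠀

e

⠀⠀⠀⠀⠀⠀⠀⠀
⠀⠿⠿⠂⠂⠂⠿⠀
⠀⠿⠿⠂⠂⠂⠿⠀
⠀⠿⠿⠂⠂⠂⠿⠀
⠀⠂⠂⠂⣾⠂⠂⠀
⠀⠿⠿⠿⠿⠿⠂⠀
⠀⠿⠿⠿⠂⠂⠂⠀
⠀⠀⠀⠀⠀⠀⠀⠀

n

⠀⠀⠀⠀⠀⠀⠀⠀
⠀⠀⠀⠀⠀⠀⠀⠀
⠀⠿⠿⠂⠂⠂⠿⠀
⠀⠿⠿⠂⠂⠂⠿⠀
⠀⠿⠿⠂⣾⠂⠿⠀
⠀⠂⠂⠂⠂⠂⠂⠀
⠀⠿⠿⠿⠿⠿⠂⠀
⠀⠿⠿⠿⠂⠂⠂⠀

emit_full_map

⠿⠿⠂⠂⠂⠿
⠿⠿⠂⠂⠂⠿
⠿⠿⠂⣾⠂⠿
⠂⠂⠂⠂⠂⠂
⠿⠿⠿⠿⠿⠂
⠿⠿⠿⠂⠂⠂

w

⠀⠀⠀⠀⠀⠀⠀⠀
⠀⠀⠀⠀⠀⠀⠀⠀
⠀⠀⠿⠿⠂⠂⠂⠿
⠀⠀⠿⠿⠂⠂⠂⠿
⠀⠀⠿⠿⣾⠂⠂⠿
⠀⠀⠂⠂⠂⠂⠂⠂
⠀⠀⠿⠿⠿⠿⠿⠂
⠀⠀⠿⠿⠿⠂⠂⠂

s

⠀⠀⠀⠀⠀⠀⠀⠀
⠀⠀⠿⠿⠂⠂⠂⠿
⠀⠀⠿⠿⠂⠂⠂⠿
⠀⠀⠿⠿⠂⠂⠂⠿
⠀⠀⠂⠂⣾⠂⠂⠂
⠀⠀⠿⠿⠿⠿⠿⠂
⠀⠀⠿⠿⠿⠂⠂⠂
⠀⠀⠀⠀⠀⠀⠀⠀

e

⠀⠀⠀⠀⠀⠀⠀⠀
⠀⠿⠿⠂⠂⠂⠿⠀
⠀⠿⠿⠂⠂⠂⠿⠀
⠀⠿⠿⠂⠂⠂⠿⠀
⠀⠂⠂⠂⣾⠂⠂⠀
⠀⠿⠿⠿⠿⠿⠂⠀
⠀⠿⠿⠿⠂⠂⠂⠀
⠀⠀⠀⠀⠀⠀⠀⠀


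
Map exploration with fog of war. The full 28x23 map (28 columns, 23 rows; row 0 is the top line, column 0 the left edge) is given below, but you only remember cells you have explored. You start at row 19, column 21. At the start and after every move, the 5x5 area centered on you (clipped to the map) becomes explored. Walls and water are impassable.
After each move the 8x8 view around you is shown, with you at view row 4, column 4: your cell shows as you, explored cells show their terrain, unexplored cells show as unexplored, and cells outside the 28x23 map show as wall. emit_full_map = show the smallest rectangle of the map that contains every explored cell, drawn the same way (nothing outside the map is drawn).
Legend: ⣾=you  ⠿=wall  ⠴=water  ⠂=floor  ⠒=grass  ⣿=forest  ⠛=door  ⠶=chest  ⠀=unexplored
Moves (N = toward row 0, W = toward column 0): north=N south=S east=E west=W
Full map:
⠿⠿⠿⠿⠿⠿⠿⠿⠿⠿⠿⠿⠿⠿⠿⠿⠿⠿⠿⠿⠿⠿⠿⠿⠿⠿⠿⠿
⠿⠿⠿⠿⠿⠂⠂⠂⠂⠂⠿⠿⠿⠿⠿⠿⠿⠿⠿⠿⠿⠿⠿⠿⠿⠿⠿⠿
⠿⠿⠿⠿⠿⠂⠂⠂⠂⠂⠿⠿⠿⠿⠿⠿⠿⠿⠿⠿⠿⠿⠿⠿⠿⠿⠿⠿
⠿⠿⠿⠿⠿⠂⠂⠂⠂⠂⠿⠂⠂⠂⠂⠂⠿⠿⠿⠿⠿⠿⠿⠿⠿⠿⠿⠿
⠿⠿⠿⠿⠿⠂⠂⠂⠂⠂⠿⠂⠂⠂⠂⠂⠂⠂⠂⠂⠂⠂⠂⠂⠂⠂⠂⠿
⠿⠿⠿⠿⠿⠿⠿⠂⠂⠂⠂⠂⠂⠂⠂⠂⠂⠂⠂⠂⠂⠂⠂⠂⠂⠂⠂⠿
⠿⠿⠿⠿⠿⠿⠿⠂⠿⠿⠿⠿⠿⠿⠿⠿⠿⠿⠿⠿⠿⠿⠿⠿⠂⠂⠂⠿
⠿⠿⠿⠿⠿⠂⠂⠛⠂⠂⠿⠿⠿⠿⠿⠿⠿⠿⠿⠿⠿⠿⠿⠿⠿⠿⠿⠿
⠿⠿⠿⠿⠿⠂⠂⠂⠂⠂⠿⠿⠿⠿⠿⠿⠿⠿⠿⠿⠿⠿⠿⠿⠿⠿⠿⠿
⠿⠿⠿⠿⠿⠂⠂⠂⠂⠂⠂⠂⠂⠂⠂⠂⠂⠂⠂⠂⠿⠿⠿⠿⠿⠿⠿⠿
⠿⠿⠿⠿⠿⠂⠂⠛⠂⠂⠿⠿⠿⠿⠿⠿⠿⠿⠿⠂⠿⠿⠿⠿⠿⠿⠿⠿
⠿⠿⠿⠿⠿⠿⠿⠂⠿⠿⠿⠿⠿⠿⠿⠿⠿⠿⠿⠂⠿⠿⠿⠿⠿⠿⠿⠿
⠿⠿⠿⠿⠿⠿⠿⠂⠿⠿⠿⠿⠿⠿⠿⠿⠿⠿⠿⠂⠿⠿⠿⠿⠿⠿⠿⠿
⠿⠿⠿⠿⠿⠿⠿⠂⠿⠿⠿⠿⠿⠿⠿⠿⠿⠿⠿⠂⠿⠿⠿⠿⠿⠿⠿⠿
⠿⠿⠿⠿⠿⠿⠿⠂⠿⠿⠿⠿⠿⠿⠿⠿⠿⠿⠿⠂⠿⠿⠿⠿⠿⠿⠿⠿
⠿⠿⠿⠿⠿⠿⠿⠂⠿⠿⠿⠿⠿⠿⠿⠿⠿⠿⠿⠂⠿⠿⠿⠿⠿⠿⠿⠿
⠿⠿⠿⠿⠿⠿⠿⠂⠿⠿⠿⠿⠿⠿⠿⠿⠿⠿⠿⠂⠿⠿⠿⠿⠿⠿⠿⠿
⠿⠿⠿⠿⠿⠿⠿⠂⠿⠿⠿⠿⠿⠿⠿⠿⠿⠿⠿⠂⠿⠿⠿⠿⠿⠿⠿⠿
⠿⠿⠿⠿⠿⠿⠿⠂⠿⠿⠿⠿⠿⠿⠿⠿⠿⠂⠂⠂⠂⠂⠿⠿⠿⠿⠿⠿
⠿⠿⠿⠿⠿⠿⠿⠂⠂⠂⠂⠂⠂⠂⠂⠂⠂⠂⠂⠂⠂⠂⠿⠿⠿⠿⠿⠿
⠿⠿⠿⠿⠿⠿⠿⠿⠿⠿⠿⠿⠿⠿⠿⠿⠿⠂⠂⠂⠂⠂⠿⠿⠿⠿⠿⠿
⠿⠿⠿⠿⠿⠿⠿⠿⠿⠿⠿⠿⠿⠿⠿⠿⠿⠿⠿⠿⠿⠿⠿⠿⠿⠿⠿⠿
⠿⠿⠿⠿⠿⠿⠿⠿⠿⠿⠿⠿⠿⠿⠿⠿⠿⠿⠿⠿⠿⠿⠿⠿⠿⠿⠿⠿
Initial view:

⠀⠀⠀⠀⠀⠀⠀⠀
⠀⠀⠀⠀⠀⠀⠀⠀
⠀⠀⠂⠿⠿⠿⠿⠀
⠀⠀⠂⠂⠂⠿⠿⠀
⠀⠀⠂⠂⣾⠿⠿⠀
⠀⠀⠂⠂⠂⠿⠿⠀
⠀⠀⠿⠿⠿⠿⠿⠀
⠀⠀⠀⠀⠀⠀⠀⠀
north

⠀⠀⠀⠀⠀⠀⠀⠀
⠀⠀⠀⠀⠀⠀⠀⠀
⠀⠀⠂⠿⠿⠿⠿⠀
⠀⠀⠂⠿⠿⠿⠿⠀
⠀⠀⠂⠂⣾⠿⠿⠀
⠀⠀⠂⠂⠂⠿⠿⠀
⠀⠀⠂⠂⠂⠿⠿⠀
⠀⠀⠿⠿⠿⠿⠿⠀

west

⠀⠀⠀⠀⠀⠀⠀⠀
⠀⠀⠀⠀⠀⠀⠀⠀
⠀⠀⠿⠂⠿⠿⠿⠿
⠀⠀⠿⠂⠿⠿⠿⠿
⠀⠀⠂⠂⣾⠂⠿⠿
⠀⠀⠂⠂⠂⠂⠿⠿
⠀⠀⠂⠂⠂⠂⠿⠿
⠀⠀⠀⠿⠿⠿⠿⠿

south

⠀⠀⠀⠀⠀⠀⠀⠀
⠀⠀⠿⠂⠿⠿⠿⠿
⠀⠀⠿⠂⠿⠿⠿⠿
⠀⠀⠂⠂⠂⠂⠿⠿
⠀⠀⠂⠂⣾⠂⠿⠿
⠀⠀⠂⠂⠂⠂⠿⠿
⠀⠀⠿⠿⠿⠿⠿⠿
⠀⠀⠀⠀⠀⠀⠀⠀

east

⠀⠀⠀⠀⠀⠀⠀⠀
⠀⠿⠂⠿⠿⠿⠿⠀
⠀⠿⠂⠿⠿⠿⠿⠀
⠀⠂⠂⠂⠂⠿⠿⠀
⠀⠂⠂⠂⣾⠿⠿⠀
⠀⠂⠂⠂⠂⠿⠿⠀
⠀⠿⠿⠿⠿⠿⠿⠀
⠀⠀⠀⠀⠀⠀⠀⠀

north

⠀⠀⠀⠀⠀⠀⠀⠀
⠀⠀⠀⠀⠀⠀⠀⠀
⠀⠿⠂⠿⠿⠿⠿⠀
⠀⠿⠂⠿⠿⠿⠿⠀
⠀⠂⠂⠂⣾⠿⠿⠀
⠀⠂⠂⠂⠂⠿⠿⠀
⠀⠂⠂⠂⠂⠿⠿⠀
⠀⠿⠿⠿⠿⠿⠿⠀

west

⠀⠀⠀⠀⠀⠀⠀⠀
⠀⠀⠀⠀⠀⠀⠀⠀
⠀⠀⠿⠂⠿⠿⠿⠿
⠀⠀⠿⠂⠿⠿⠿⠿
⠀⠀⠂⠂⣾⠂⠿⠿
⠀⠀⠂⠂⠂⠂⠿⠿
⠀⠀⠂⠂⠂⠂⠿⠿
⠀⠀⠿⠿⠿⠿⠿⠿

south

⠀⠀⠀⠀⠀⠀⠀⠀
⠀⠀⠿⠂⠿⠿⠿⠿
⠀⠀⠿⠂⠿⠿⠿⠿
⠀⠀⠂⠂⠂⠂⠿⠿
⠀⠀⠂⠂⣾⠂⠿⠿
⠀⠀⠂⠂⠂⠂⠿⠿
⠀⠀⠿⠿⠿⠿⠿⠿
⠀⠀⠀⠀⠀⠀⠀⠀

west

⠀⠀⠀⠀⠀⠀⠀⠀
⠀⠀⠀⠿⠂⠿⠿⠿
⠀⠀⠿⠿⠂⠿⠿⠿
⠀⠀⠂⠂⠂⠂⠂⠿
⠀⠀⠂⠂⣾⠂⠂⠿
⠀⠀⠂⠂⠂⠂⠂⠿
⠀⠀⠿⠿⠿⠿⠿⠿
⠀⠀⠀⠀⠀⠀⠀⠀

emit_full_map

⠀⠿⠂⠿⠿⠿⠿
⠿⠿⠂⠿⠿⠿⠿
⠂⠂⠂⠂⠂⠿⠿
⠂⠂⣾⠂⠂⠿⠿
⠂⠂⠂⠂⠂⠿⠿
⠿⠿⠿⠿⠿⠿⠿

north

⠀⠀⠀⠀⠀⠀⠀⠀
⠀⠀⠀⠀⠀⠀⠀⠀
⠀⠀⠿⠿⠂⠿⠿⠿
⠀⠀⠿⠿⠂⠿⠿⠿
⠀⠀⠂⠂⣾⠂⠂⠿
⠀⠀⠂⠂⠂⠂⠂⠿
⠀⠀⠂⠂⠂⠂⠂⠿
⠀⠀⠿⠿⠿⠿⠿⠿

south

⠀⠀⠀⠀⠀⠀⠀⠀
⠀⠀⠿⠿⠂⠿⠿⠿
⠀⠀⠿⠿⠂⠿⠿⠿
⠀⠀⠂⠂⠂⠂⠂⠿
⠀⠀⠂⠂⣾⠂⠂⠿
⠀⠀⠂⠂⠂⠂⠂⠿
⠀⠀⠿⠿⠿⠿⠿⠿
⠀⠀⠀⠀⠀⠀⠀⠀

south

⠀⠀⠿⠿⠂⠿⠿⠿
⠀⠀⠿⠿⠂⠿⠿⠿
⠀⠀⠂⠂⠂⠂⠂⠿
⠀⠀⠂⠂⠂⠂⠂⠿
⠀⠀⠂⠂⣾⠂⠂⠿
⠀⠀⠿⠿⠿⠿⠿⠿
⠀⠀⠿⠿⠿⠿⠿⠀
⠿⠿⠿⠿⠿⠿⠿⠿

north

⠀⠀⠀⠀⠀⠀⠀⠀
⠀⠀⠿⠿⠂⠿⠿⠿
⠀⠀⠿⠿⠂⠿⠿⠿
⠀⠀⠂⠂⠂⠂⠂⠿
⠀⠀⠂⠂⣾⠂⠂⠿
⠀⠀⠂⠂⠂⠂⠂⠿
⠀⠀⠿⠿⠿⠿⠿⠿
⠀⠀⠿⠿⠿⠿⠿⠀

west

⠀⠀⠀⠀⠀⠀⠀⠀
⠀⠀⠀⠿⠿⠂⠿⠿
⠀⠀⠿⠿⠿⠂⠿⠿
⠀⠀⠿⠂⠂⠂⠂⠂
⠀⠀⠂⠂⣾⠂⠂⠂
⠀⠀⠿⠂⠂⠂⠂⠂
⠀⠀⠿⠿⠿⠿⠿⠿
⠀⠀⠀⠿⠿⠿⠿⠿

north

⠀⠀⠀⠀⠀⠀⠀⠀
⠀⠀⠀⠀⠀⠀⠀⠀
⠀⠀⠿⠿⠿⠂⠿⠿
⠀⠀⠿⠿⠿⠂⠿⠿
⠀⠀⠿⠂⣾⠂⠂⠂
⠀⠀⠂⠂⠂⠂⠂⠂
⠀⠀⠿⠂⠂⠂⠂⠂
⠀⠀⠿⠿⠿⠿⠿⠿

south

⠀⠀⠀⠀⠀⠀⠀⠀
⠀⠀⠿⠿⠿⠂⠿⠿
⠀⠀⠿⠿⠿⠂⠿⠿
⠀⠀⠿⠂⠂⠂⠂⠂
⠀⠀⠂⠂⣾⠂⠂⠂
⠀⠀⠿⠂⠂⠂⠂⠂
⠀⠀⠿⠿⠿⠿⠿⠿
⠀⠀⠀⠿⠿⠿⠿⠿

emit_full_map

⠿⠿⠿⠂⠿⠿⠿⠿
⠿⠿⠿⠂⠿⠿⠿⠿
⠿⠂⠂⠂⠂⠂⠿⠿
⠂⠂⣾⠂⠂⠂⠿⠿
⠿⠂⠂⠂⠂⠂⠿⠿
⠿⠿⠿⠿⠿⠿⠿⠿
⠀⠿⠿⠿⠿⠿⠀⠀

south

⠀⠀⠿⠿⠿⠂⠿⠿
⠀⠀⠿⠿⠿⠂⠿⠿
⠀⠀⠿⠂⠂⠂⠂⠂
⠀⠀⠂⠂⠂⠂⠂⠂
⠀⠀⠿⠂⣾⠂⠂⠂
⠀⠀⠿⠿⠿⠿⠿⠿
⠀⠀⠿⠿⠿⠿⠿⠿
⠿⠿⠿⠿⠿⠿⠿⠿

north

⠀⠀⠀⠀⠀⠀⠀⠀
⠀⠀⠿⠿⠿⠂⠿⠿
⠀⠀⠿⠿⠿⠂⠿⠿
⠀⠀⠿⠂⠂⠂⠂⠂
⠀⠀⠂⠂⣾⠂⠂⠂
⠀⠀⠿⠂⠂⠂⠂⠂
⠀⠀⠿⠿⠿⠿⠿⠿
⠀⠀⠿⠿⠿⠿⠿⠿

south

⠀⠀⠿⠿⠿⠂⠿⠿
⠀⠀⠿⠿⠿⠂⠿⠿
⠀⠀⠿⠂⠂⠂⠂⠂
⠀⠀⠂⠂⠂⠂⠂⠂
⠀⠀⠿⠂⣾⠂⠂⠂
⠀⠀⠿⠿⠿⠿⠿⠿
⠀⠀⠿⠿⠿⠿⠿⠿
⠿⠿⠿⠿⠿⠿⠿⠿

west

⠀⠀⠀⠿⠿⠿⠂⠿
⠀⠀⠀⠿⠿⠿⠂⠿
⠀⠀⠿⠿⠂⠂⠂⠂
⠀⠀⠂⠂⠂⠂⠂⠂
⠀⠀⠿⠿⣾⠂⠂⠂
⠀⠀⠿⠿⠿⠿⠿⠿
⠀⠀⠿⠿⠿⠿⠿⠿
⠿⠿⠿⠿⠿⠿⠿⠿

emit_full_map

⠀⠿⠿⠿⠂⠿⠿⠿⠿
⠀⠿⠿⠿⠂⠿⠿⠿⠿
⠿⠿⠂⠂⠂⠂⠂⠿⠿
⠂⠂⠂⠂⠂⠂⠂⠿⠿
⠿⠿⣾⠂⠂⠂⠂⠿⠿
⠿⠿⠿⠿⠿⠿⠿⠿⠿
⠿⠿⠿⠿⠿⠿⠿⠀⠀

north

⠀⠀⠀⠀⠀⠀⠀⠀
⠀⠀⠀⠿⠿⠿⠂⠿
⠀⠀⠿⠿⠿⠿⠂⠿
⠀⠀⠿⠿⠂⠂⠂⠂
⠀⠀⠂⠂⣾⠂⠂⠂
⠀⠀⠿⠿⠂⠂⠂⠂
⠀⠀⠿⠿⠿⠿⠿⠿
⠀⠀⠿⠿⠿⠿⠿⠿

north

⠀⠀⠀⠀⠀⠀⠀⠀
⠀⠀⠀⠀⠀⠀⠀⠀
⠀⠀⠿⠿⠿⠿⠂⠿
⠀⠀⠿⠿⠿⠿⠂⠿
⠀⠀⠿⠿⣾⠂⠂⠂
⠀⠀⠂⠂⠂⠂⠂⠂
⠀⠀⠿⠿⠂⠂⠂⠂
⠀⠀⠿⠿⠿⠿⠿⠿

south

⠀⠀⠀⠀⠀⠀⠀⠀
⠀⠀⠿⠿⠿⠿⠂⠿
⠀⠀⠿⠿⠿⠿⠂⠿
⠀⠀⠿⠿⠂⠂⠂⠂
⠀⠀⠂⠂⣾⠂⠂⠂
⠀⠀⠿⠿⠂⠂⠂⠂
⠀⠀⠿⠿⠿⠿⠿⠿
⠀⠀⠿⠿⠿⠿⠿⠿

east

⠀⠀⠀⠀⠀⠀⠀⠀
⠀⠿⠿⠿⠿⠂⠿⠿
⠀⠿⠿⠿⠿⠂⠿⠿
⠀⠿⠿⠂⠂⠂⠂⠂
⠀⠂⠂⠂⣾⠂⠂⠂
⠀⠿⠿⠂⠂⠂⠂⠂
⠀⠿⠿⠿⠿⠿⠿⠿
⠀⠿⠿⠿⠿⠿⠿⠿

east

⠀⠀⠀⠀⠀⠀⠀⠀
⠿⠿⠿⠿⠂⠿⠿⠿
⠿⠿⠿⠿⠂⠿⠿⠿
⠿⠿⠂⠂⠂⠂⠂⠿
⠂⠂⠂⠂⣾⠂⠂⠿
⠿⠿⠂⠂⠂⠂⠂⠿
⠿⠿⠿⠿⠿⠿⠿⠿
⠿⠿⠿⠿⠿⠿⠿⠀

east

⠀⠀⠀⠀⠀⠀⠀⠀
⠿⠿⠿⠂⠿⠿⠿⠿
⠿⠿⠿⠂⠿⠿⠿⠿
⠿⠂⠂⠂⠂⠂⠿⠿
⠂⠂⠂⠂⣾⠂⠿⠿
⠿⠂⠂⠂⠂⠂⠿⠿
⠿⠿⠿⠿⠿⠿⠿⠿
⠿⠿⠿⠿⠿⠿⠀⠀

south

⠿⠿⠿⠂⠿⠿⠿⠿
⠿⠿⠿⠂⠿⠿⠿⠿
⠿⠂⠂⠂⠂⠂⠿⠿
⠂⠂⠂⠂⠂⠂⠿⠿
⠿⠂⠂⠂⣾⠂⠿⠿
⠿⠿⠿⠿⠿⠿⠿⠿
⠿⠿⠿⠿⠿⠿⠿⠀
⠿⠿⠿⠿⠿⠿⠿⠿

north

⠀⠀⠀⠀⠀⠀⠀⠀
⠿⠿⠿⠂⠿⠿⠿⠿
⠿⠿⠿⠂⠿⠿⠿⠿
⠿⠂⠂⠂⠂⠂⠿⠿
⠂⠂⠂⠂⣾⠂⠿⠿
⠿⠂⠂⠂⠂⠂⠿⠿
⠿⠿⠿⠿⠿⠿⠿⠿
⠿⠿⠿⠿⠿⠿⠿⠀

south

⠿⠿⠿⠂⠿⠿⠿⠿
⠿⠿⠿⠂⠿⠿⠿⠿
⠿⠂⠂⠂⠂⠂⠿⠿
⠂⠂⠂⠂⠂⠂⠿⠿
⠿⠂⠂⠂⣾⠂⠿⠿
⠿⠿⠿⠿⠿⠿⠿⠿
⠿⠿⠿⠿⠿⠿⠿⠀
⠿⠿⠿⠿⠿⠿⠿⠿

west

⠿⠿⠿⠿⠂⠿⠿⠿
⠿⠿⠿⠿⠂⠿⠿⠿
⠿⠿⠂⠂⠂⠂⠂⠿
⠂⠂⠂⠂⠂⠂⠂⠿
⠿⠿⠂⠂⣾⠂⠂⠿
⠿⠿⠿⠿⠿⠿⠿⠿
⠿⠿⠿⠿⠿⠿⠿⠿
⠿⠿⠿⠿⠿⠿⠿⠿

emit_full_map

⠿⠿⠿⠿⠂⠿⠿⠿⠿
⠿⠿⠿⠿⠂⠿⠿⠿⠿
⠿⠿⠂⠂⠂⠂⠂⠿⠿
⠂⠂⠂⠂⠂⠂⠂⠿⠿
⠿⠿⠂⠂⣾⠂⠂⠿⠿
⠿⠿⠿⠿⠿⠿⠿⠿⠿
⠿⠿⠿⠿⠿⠿⠿⠿⠀

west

⠀⠿⠿⠿⠿⠂⠿⠿
⠀⠿⠿⠿⠿⠂⠿⠿
⠀⠿⠿⠂⠂⠂⠂⠂
⠀⠂⠂⠂⠂⠂⠂⠂
⠀⠿⠿⠂⣾⠂⠂⠂
⠀⠿⠿⠿⠿⠿⠿⠿
⠀⠿⠿⠿⠿⠿⠿⠿
⠿⠿⠿⠿⠿⠿⠿⠿

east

⠿⠿⠿⠿⠂⠿⠿⠿
⠿⠿⠿⠿⠂⠿⠿⠿
⠿⠿⠂⠂⠂⠂⠂⠿
⠂⠂⠂⠂⠂⠂⠂⠿
⠿⠿⠂⠂⣾⠂⠂⠿
⠿⠿⠿⠿⠿⠿⠿⠿
⠿⠿⠿⠿⠿⠿⠿⠿
⠿⠿⠿⠿⠿⠿⠿⠿


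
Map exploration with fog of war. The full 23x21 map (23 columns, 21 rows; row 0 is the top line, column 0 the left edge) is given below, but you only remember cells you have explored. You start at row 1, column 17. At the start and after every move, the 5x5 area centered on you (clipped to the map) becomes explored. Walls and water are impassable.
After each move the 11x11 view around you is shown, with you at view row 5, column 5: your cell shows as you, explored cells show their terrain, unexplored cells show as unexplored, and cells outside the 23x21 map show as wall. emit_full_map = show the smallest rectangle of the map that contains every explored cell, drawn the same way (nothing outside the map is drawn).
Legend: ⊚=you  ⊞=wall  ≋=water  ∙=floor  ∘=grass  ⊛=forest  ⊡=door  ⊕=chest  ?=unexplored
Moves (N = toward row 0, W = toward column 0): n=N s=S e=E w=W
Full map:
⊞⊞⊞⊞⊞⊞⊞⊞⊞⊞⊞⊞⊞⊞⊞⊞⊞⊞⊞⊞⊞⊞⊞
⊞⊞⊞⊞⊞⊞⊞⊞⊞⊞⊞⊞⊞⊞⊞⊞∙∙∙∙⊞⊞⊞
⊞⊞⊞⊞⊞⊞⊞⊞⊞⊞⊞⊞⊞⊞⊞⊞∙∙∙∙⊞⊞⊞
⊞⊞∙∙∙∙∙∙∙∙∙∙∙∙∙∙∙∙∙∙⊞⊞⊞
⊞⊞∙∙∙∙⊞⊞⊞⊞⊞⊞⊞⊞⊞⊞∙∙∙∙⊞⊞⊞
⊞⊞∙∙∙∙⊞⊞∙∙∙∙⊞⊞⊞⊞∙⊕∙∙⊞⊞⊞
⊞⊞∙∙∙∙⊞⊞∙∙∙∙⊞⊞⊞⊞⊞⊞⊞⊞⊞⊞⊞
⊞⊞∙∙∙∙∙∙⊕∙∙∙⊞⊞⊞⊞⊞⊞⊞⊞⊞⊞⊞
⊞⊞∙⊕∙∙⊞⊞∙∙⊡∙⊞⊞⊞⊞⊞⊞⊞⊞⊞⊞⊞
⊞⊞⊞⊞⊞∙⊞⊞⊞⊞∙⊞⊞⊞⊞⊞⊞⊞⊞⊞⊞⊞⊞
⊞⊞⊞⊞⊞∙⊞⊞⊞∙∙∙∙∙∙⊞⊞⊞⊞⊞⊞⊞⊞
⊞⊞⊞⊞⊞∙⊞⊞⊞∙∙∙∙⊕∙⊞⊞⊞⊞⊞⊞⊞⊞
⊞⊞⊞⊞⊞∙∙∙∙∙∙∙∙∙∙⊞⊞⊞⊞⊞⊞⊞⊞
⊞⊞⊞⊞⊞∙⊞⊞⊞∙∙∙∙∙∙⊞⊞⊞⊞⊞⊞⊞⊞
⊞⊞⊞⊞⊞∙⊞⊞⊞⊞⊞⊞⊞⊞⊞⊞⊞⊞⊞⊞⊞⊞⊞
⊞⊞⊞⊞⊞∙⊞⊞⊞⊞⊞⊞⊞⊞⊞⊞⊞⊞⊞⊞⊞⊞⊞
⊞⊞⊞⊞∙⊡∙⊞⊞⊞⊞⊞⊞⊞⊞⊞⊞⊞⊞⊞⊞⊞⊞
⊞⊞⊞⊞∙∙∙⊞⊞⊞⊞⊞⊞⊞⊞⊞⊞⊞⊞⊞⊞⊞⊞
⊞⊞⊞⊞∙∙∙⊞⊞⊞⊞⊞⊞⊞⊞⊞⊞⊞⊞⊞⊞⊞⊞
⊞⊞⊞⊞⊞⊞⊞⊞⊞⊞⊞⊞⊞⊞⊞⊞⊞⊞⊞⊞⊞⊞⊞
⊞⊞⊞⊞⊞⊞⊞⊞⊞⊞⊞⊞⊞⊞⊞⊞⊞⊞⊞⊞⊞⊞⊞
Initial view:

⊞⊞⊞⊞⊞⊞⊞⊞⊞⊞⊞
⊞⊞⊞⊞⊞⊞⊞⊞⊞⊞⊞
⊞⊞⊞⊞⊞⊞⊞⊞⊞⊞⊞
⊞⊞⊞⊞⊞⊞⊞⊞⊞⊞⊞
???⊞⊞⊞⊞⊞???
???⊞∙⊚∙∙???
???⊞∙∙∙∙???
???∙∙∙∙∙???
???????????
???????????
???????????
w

⊞⊞⊞⊞⊞⊞⊞⊞⊞⊞⊞
⊞⊞⊞⊞⊞⊞⊞⊞⊞⊞⊞
⊞⊞⊞⊞⊞⊞⊞⊞⊞⊞⊞
⊞⊞⊞⊞⊞⊞⊞⊞⊞⊞⊞
???⊞⊞⊞⊞⊞⊞??
???⊞⊞⊚∙∙∙??
???⊞⊞∙∙∙∙??
???∙∙∙∙∙∙??
???????????
???????????
???????????

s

⊞⊞⊞⊞⊞⊞⊞⊞⊞⊞⊞
⊞⊞⊞⊞⊞⊞⊞⊞⊞⊞⊞
⊞⊞⊞⊞⊞⊞⊞⊞⊞⊞⊞
???⊞⊞⊞⊞⊞⊞??
???⊞⊞∙∙∙∙??
???⊞⊞⊚∙∙∙??
???∙∙∙∙∙∙??
???⊞⊞∙∙∙???
???????????
???????????
???????????

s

⊞⊞⊞⊞⊞⊞⊞⊞⊞⊞⊞
⊞⊞⊞⊞⊞⊞⊞⊞⊞⊞⊞
???⊞⊞⊞⊞⊞⊞??
???⊞⊞∙∙∙∙??
???⊞⊞∙∙∙∙??
???∙∙⊚∙∙∙??
???⊞⊞∙∙∙???
???⊞⊞∙⊕∙???
???????????
???????????
???????????

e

⊞⊞⊞⊞⊞⊞⊞⊞⊞⊞⊞
⊞⊞⊞⊞⊞⊞⊞⊞⊞⊞⊞
??⊞⊞⊞⊞⊞⊞???
??⊞⊞∙∙∙∙???
??⊞⊞∙∙∙∙???
??∙∙∙⊚∙∙???
??⊞⊞∙∙∙∙???
??⊞⊞∙⊕∙∙???
???????????
???????????
???????????

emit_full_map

⊞⊞⊞⊞⊞⊞
⊞⊞∙∙∙∙
⊞⊞∙∙∙∙
∙∙∙⊚∙∙
⊞⊞∙∙∙∙
⊞⊞∙⊕∙∙

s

⊞⊞⊞⊞⊞⊞⊞⊞⊞⊞⊞
??⊞⊞⊞⊞⊞⊞???
??⊞⊞∙∙∙∙???
??⊞⊞∙∙∙∙???
??∙∙∙∙∙∙???
??⊞⊞∙⊚∙∙???
??⊞⊞∙⊕∙∙???
???⊞⊞⊞⊞⊞???
???????????
???????????
???????????

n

⊞⊞⊞⊞⊞⊞⊞⊞⊞⊞⊞
⊞⊞⊞⊞⊞⊞⊞⊞⊞⊞⊞
??⊞⊞⊞⊞⊞⊞???
??⊞⊞∙∙∙∙???
??⊞⊞∙∙∙∙???
??∙∙∙⊚∙∙???
??⊞⊞∙∙∙∙???
??⊞⊞∙⊕∙∙???
???⊞⊞⊞⊞⊞???
???????????
???????????

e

⊞⊞⊞⊞⊞⊞⊞⊞⊞⊞⊞
⊞⊞⊞⊞⊞⊞⊞⊞⊞⊞⊞
?⊞⊞⊞⊞⊞⊞???⊞
?⊞⊞∙∙∙∙⊞??⊞
?⊞⊞∙∙∙∙⊞??⊞
?∙∙∙∙⊚∙⊞??⊞
?⊞⊞∙∙∙∙⊞??⊞
?⊞⊞∙⊕∙∙⊞??⊞
??⊞⊞⊞⊞⊞???⊞
??????????⊞
??????????⊞

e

⊞⊞⊞⊞⊞⊞⊞⊞⊞⊞⊞
⊞⊞⊞⊞⊞⊞⊞⊞⊞⊞⊞
⊞⊞⊞⊞⊞⊞???⊞⊞
⊞⊞∙∙∙∙⊞⊞?⊞⊞
⊞⊞∙∙∙∙⊞⊞?⊞⊞
∙∙∙∙∙⊚⊞⊞?⊞⊞
⊞⊞∙∙∙∙⊞⊞?⊞⊞
⊞⊞∙⊕∙∙⊞⊞?⊞⊞
?⊞⊞⊞⊞⊞???⊞⊞
?????????⊞⊞
?????????⊞⊞

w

⊞⊞⊞⊞⊞⊞⊞⊞⊞⊞⊞
⊞⊞⊞⊞⊞⊞⊞⊞⊞⊞⊞
?⊞⊞⊞⊞⊞⊞???⊞
?⊞⊞∙∙∙∙⊞⊞?⊞
?⊞⊞∙∙∙∙⊞⊞?⊞
?∙∙∙∙⊚∙⊞⊞?⊞
?⊞⊞∙∙∙∙⊞⊞?⊞
?⊞⊞∙⊕∙∙⊞⊞?⊞
??⊞⊞⊞⊞⊞???⊞
??????????⊞
??????????⊞

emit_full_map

⊞⊞⊞⊞⊞⊞??
⊞⊞∙∙∙∙⊞⊞
⊞⊞∙∙∙∙⊞⊞
∙∙∙∙⊚∙⊞⊞
⊞⊞∙∙∙∙⊞⊞
⊞⊞∙⊕∙∙⊞⊞
?⊞⊞⊞⊞⊞??

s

⊞⊞⊞⊞⊞⊞⊞⊞⊞⊞⊞
?⊞⊞⊞⊞⊞⊞???⊞
?⊞⊞∙∙∙∙⊞⊞?⊞
?⊞⊞∙∙∙∙⊞⊞?⊞
?∙∙∙∙∙∙⊞⊞?⊞
?⊞⊞∙∙⊚∙⊞⊞?⊞
?⊞⊞∙⊕∙∙⊞⊞?⊞
??⊞⊞⊞⊞⊞⊞??⊞
??????????⊞
??????????⊞
??????????⊞

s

?⊞⊞⊞⊞⊞⊞???⊞
?⊞⊞∙∙∙∙⊞⊞?⊞
?⊞⊞∙∙∙∙⊞⊞?⊞
?∙∙∙∙∙∙⊞⊞?⊞
?⊞⊞∙∙∙∙⊞⊞?⊞
?⊞⊞∙⊕⊚∙⊞⊞?⊞
??⊞⊞⊞⊞⊞⊞??⊞
???⊞⊞⊞⊞⊞??⊞
??????????⊞
??????????⊞
??????????⊞

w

??⊞⊞⊞⊞⊞⊞???
??⊞⊞∙∙∙∙⊞⊞?
??⊞⊞∙∙∙∙⊞⊞?
??∙∙∙∙∙∙⊞⊞?
??⊞⊞∙∙∙∙⊞⊞?
??⊞⊞∙⊚∙∙⊞⊞?
???⊞⊞⊞⊞⊞⊞??
???⊞⊞⊞⊞⊞⊞??
???????????
???????????
???????????

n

⊞⊞⊞⊞⊞⊞⊞⊞⊞⊞⊞
??⊞⊞⊞⊞⊞⊞???
??⊞⊞∙∙∙∙⊞⊞?
??⊞⊞∙∙∙∙⊞⊞?
??∙∙∙∙∙∙⊞⊞?
??⊞⊞∙⊚∙∙⊞⊞?
??⊞⊞∙⊕∙∙⊞⊞?
???⊞⊞⊞⊞⊞⊞??
???⊞⊞⊞⊞⊞⊞??
???????????
???????????

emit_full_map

⊞⊞⊞⊞⊞⊞??
⊞⊞∙∙∙∙⊞⊞
⊞⊞∙∙∙∙⊞⊞
∙∙∙∙∙∙⊞⊞
⊞⊞∙⊚∙∙⊞⊞
⊞⊞∙⊕∙∙⊞⊞
?⊞⊞⊞⊞⊞⊞?
?⊞⊞⊞⊞⊞⊞?

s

??⊞⊞⊞⊞⊞⊞???
??⊞⊞∙∙∙∙⊞⊞?
??⊞⊞∙∙∙∙⊞⊞?
??∙∙∙∙∙∙⊞⊞?
??⊞⊞∙∙∙∙⊞⊞?
??⊞⊞∙⊚∙∙⊞⊞?
???⊞⊞⊞⊞⊞⊞??
???⊞⊞⊞⊞⊞⊞??
???????????
???????????
???????????

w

???⊞⊞⊞⊞⊞⊞??
???⊞⊞∙∙∙∙⊞⊞
???⊞⊞∙∙∙∙⊞⊞
???∙∙∙∙∙∙⊞⊞
???⊞⊞∙∙∙∙⊞⊞
???⊞⊞⊚⊕∙∙⊞⊞
???⊞⊞⊞⊞⊞⊞⊞?
???⊞⊞⊞⊞⊞⊞⊞?
???????????
???????????
???????????

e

??⊞⊞⊞⊞⊞⊞???
??⊞⊞∙∙∙∙⊞⊞?
??⊞⊞∙∙∙∙⊞⊞?
??∙∙∙∙∙∙⊞⊞?
??⊞⊞∙∙∙∙⊞⊞?
??⊞⊞∙⊚∙∙⊞⊞?
??⊞⊞⊞⊞⊞⊞⊞??
??⊞⊞⊞⊞⊞⊞⊞??
???????????
???????????
???????????

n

⊞⊞⊞⊞⊞⊞⊞⊞⊞⊞⊞
??⊞⊞⊞⊞⊞⊞???
??⊞⊞∙∙∙∙⊞⊞?
??⊞⊞∙∙∙∙⊞⊞?
??∙∙∙∙∙∙⊞⊞?
??⊞⊞∙⊚∙∙⊞⊞?
??⊞⊞∙⊕∙∙⊞⊞?
??⊞⊞⊞⊞⊞⊞⊞??
??⊞⊞⊞⊞⊞⊞⊞??
???????????
???????????

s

??⊞⊞⊞⊞⊞⊞???
??⊞⊞∙∙∙∙⊞⊞?
??⊞⊞∙∙∙∙⊞⊞?
??∙∙∙∙∙∙⊞⊞?
??⊞⊞∙∙∙∙⊞⊞?
??⊞⊞∙⊚∙∙⊞⊞?
??⊞⊞⊞⊞⊞⊞⊞??
??⊞⊞⊞⊞⊞⊞⊞??
???????????
???????????
???????????

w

???⊞⊞⊞⊞⊞⊞??
???⊞⊞∙∙∙∙⊞⊞
???⊞⊞∙∙∙∙⊞⊞
???∙∙∙∙∙∙⊞⊞
???⊞⊞∙∙∙∙⊞⊞
???⊞⊞⊚⊕∙∙⊞⊞
???⊞⊞⊞⊞⊞⊞⊞?
???⊞⊞⊞⊞⊞⊞⊞?
???????????
???????????
???????????


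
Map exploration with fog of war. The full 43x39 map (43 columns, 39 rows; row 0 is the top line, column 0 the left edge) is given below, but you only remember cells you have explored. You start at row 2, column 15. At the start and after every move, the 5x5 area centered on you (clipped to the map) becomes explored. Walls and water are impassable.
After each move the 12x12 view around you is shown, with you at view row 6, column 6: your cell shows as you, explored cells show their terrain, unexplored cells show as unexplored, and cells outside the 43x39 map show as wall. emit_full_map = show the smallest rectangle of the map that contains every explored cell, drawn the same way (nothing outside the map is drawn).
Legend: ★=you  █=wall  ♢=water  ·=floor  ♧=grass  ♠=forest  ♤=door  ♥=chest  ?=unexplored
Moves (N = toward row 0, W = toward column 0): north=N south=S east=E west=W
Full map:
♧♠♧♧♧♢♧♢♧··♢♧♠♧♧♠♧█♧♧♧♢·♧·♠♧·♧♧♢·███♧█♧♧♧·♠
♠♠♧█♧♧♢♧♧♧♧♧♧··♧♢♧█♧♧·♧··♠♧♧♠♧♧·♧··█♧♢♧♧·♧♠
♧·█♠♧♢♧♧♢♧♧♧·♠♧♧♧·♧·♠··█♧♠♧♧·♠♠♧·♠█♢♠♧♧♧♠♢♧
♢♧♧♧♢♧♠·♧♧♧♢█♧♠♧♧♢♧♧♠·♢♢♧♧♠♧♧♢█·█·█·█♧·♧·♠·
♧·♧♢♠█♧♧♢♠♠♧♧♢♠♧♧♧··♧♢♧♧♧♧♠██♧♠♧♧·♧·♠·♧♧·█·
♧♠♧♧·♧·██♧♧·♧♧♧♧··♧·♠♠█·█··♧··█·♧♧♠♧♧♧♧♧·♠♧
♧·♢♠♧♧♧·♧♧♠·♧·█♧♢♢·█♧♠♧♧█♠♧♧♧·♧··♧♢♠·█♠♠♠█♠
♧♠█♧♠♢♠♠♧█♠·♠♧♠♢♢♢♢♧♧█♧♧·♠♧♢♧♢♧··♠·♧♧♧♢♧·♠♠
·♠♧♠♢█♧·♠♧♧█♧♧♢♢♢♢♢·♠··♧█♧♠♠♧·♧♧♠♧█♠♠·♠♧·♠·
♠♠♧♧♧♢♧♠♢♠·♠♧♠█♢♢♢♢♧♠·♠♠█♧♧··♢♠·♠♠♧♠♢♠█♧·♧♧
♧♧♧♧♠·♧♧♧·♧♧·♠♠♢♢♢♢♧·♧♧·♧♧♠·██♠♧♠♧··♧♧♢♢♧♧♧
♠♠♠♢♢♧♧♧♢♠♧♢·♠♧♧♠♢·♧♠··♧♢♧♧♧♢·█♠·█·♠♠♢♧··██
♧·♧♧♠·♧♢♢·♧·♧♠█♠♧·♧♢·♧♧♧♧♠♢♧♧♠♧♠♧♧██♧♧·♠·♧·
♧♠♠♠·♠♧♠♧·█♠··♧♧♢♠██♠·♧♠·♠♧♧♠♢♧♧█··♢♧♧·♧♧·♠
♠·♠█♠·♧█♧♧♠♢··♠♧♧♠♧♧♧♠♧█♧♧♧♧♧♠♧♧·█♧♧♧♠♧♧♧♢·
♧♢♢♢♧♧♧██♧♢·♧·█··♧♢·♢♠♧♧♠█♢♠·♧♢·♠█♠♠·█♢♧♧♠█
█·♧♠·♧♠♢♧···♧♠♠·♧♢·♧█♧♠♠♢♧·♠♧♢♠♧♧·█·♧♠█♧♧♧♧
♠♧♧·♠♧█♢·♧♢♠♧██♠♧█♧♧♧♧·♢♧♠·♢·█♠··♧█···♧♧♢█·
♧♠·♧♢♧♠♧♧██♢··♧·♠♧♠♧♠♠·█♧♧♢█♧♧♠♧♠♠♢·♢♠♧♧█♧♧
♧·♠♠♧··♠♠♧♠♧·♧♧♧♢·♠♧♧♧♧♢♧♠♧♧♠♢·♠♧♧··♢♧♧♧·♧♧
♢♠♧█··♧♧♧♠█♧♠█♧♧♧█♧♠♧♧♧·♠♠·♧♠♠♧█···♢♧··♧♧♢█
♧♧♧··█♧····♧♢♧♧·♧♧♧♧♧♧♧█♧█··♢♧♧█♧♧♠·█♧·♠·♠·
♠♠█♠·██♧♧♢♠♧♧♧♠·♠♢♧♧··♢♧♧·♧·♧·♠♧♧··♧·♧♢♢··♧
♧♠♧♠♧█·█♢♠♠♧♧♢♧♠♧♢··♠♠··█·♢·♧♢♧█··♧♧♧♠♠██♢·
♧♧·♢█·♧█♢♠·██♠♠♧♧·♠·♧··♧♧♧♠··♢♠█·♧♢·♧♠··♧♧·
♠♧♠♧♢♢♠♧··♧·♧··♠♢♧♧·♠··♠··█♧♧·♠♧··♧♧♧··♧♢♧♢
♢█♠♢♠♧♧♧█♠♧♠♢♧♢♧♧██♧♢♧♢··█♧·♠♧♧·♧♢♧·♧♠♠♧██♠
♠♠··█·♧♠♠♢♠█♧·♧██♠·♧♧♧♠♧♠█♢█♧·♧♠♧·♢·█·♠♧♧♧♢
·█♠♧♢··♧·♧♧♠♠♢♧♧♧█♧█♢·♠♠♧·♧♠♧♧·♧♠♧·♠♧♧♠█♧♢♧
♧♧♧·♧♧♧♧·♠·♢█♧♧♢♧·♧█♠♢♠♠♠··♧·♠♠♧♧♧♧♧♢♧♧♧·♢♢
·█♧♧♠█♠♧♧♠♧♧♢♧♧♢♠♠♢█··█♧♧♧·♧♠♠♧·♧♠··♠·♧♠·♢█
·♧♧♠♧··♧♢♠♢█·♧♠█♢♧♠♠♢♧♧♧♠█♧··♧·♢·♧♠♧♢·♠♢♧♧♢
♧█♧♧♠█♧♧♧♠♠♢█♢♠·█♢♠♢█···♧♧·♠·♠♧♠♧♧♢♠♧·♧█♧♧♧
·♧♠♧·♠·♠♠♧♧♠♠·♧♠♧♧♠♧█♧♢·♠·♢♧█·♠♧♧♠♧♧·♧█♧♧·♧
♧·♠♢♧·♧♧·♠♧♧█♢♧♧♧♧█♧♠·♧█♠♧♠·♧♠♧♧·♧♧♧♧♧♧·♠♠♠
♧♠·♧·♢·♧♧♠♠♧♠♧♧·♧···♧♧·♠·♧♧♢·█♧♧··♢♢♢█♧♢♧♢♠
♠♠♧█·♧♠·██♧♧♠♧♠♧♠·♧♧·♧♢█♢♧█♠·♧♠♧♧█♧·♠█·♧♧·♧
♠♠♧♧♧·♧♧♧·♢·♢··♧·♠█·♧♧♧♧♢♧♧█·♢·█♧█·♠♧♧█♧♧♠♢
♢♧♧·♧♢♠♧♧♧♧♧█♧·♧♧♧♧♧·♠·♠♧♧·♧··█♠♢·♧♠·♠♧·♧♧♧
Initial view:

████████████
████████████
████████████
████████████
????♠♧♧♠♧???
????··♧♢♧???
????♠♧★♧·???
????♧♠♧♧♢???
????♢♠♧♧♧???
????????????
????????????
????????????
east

████████████
████████████
████████████
████████████
???♠♧♧♠♧█???
???··♧♢♧█???
???♠♧♧★·♧???
???♧♠♧♧♢♧???
???♢♠♧♧♧·???
????????????
????????????
????????????

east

████████████
████████████
████████████
████████████
??♠♧♧♠♧█♧???
??··♧♢♧█♧???
??♠♧♧♧★♧·???
??♧♠♧♧♢♧♧???
??♢♠♧♧♧··???
????????????
????????????
????????????

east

████████████
████████████
████████████
████████████
?♠♧♧♠♧█♧♧???
?··♧♢♧█♧♧???
?♠♧♧♧·★·♠???
?♧♠♧♧♢♧♧♠???
?♢♠♧♧♧··♧???
????????????
????????????
????????????

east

████████████
████████████
████████████
████████████
♠♧♧♠♧█♧♧♧???
··♧♢♧█♧♧·???
♠♧♧♧·♧★♠·???
♧♠♧♧♢♧♧♠·???
♢♠♧♧♧··♧♢???
????????????
????????????
????????????

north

████████████
████████████
████████████
████████████
████████████
♠♧♧♠♧█♧♧♧???
··♧♢♧█★♧·???
♠♧♧♧·♧·♠·???
♧♠♧♧♢♧♧♠·???
♢♠♧♧♧··♧♢???
????????????
????????????

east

████████████
████████████
████████████
████████████
████████████
♧♧♠♧█♧♧♧♢???
·♧♢♧█♧★·♧???
♧♧♧·♧·♠··???
♠♧♧♢♧♧♠·♢???
♠♧♧♧··♧♢????
????????????
????????????

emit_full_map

♠♧♧♠♧█♧♧♧♢
··♧♢♧█♧★·♧
♠♧♧♧·♧·♠··
♧♠♧♧♢♧♧♠·♢
♢♠♧♧♧··♧♢?

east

████████████
████████████
████████████
████████████
████████████
♧♠♧█♧♧♧♢·???
♧♢♧█♧♧★♧·???
♧♧·♧·♠··█???
♧♧♢♧♧♠·♢♢???
♧♧♧··♧♢?????
????????????
????????????

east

████████████
████████████
████████████
████████████
████████████
♠♧█♧♧♧♢·♧???
♢♧█♧♧·★··???
♧·♧·♠··█♧???
♧♢♧♧♠·♢♢♧???
♧♧··♧♢??????
????????????
????????????

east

████████████
████████████
████████████
████████████
████████████
♧█♧♧♧♢·♧·???
♧█♧♧·♧★·♠???
·♧·♠··█♧♠???
♢♧♧♠·♢♢♧♧???
♧··♧♢???????
????????????
????????????

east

████████████
████████████
████████████
████████████
████████████
█♧♧♧♢·♧·♠???
█♧♧·♧·★♠♧???
♧·♠··█♧♠♧???
♧♧♠·♢♢♧♧♠???
··♧♢????????
????????????
????????????

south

████████████
████████████
████████████
████████████
█♧♧♧♢·♧·♠???
█♧♧·♧··♠♧???
♧·♠··█★♠♧???
♧♧♠·♢♢♧♧♠???
··♧♢♧♧♧♧♠???
????????????
????????????
????????????

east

████████████
████████████
████████████
████████████
♧♧♧♢·♧·♠♧???
♧♧·♧··♠♧♧???
·♠··█♧★♧♧???
♧♠·♢♢♧♧♠♧???
·♧♢♧♧♧♧♠█???
????????????
????????????
????????????

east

████████████
████████████
████████████
████████████
♧♧♢·♧·♠♧·???
♧·♧··♠♧♧♠???
♠··█♧♠★♧·???
♠·♢♢♧♧♠♧♧???
♧♢♧♧♧♧♠██???
????????????
????????????
????????????

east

████████████
████████████
████████████
████████████
♧♢·♧·♠♧·♧???
·♧··♠♧♧♠♧???
··█♧♠♧★·♠???
·♢♢♧♧♠♧♧♢???
♢♧♧♧♧♠██♧???
????????????
????????????
????????????

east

████████████
████████████
████████████
████████████
♢·♧·♠♧·♧♧???
♧··♠♧♧♠♧♧???
·█♧♠♧♧★♠♠???
♢♢♧♧♠♧♧♢█???
♧♧♧♧♠██♧♠???
????????????
????????????
????????????

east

████████████
████████████
████████████
████████████
·♧·♠♧·♧♧♢???
··♠♧♧♠♧♧·???
█♧♠♧♧·★♠♧???
♢♧♧♠♧♧♢█·???
♧♧♧♠██♧♠♧???
????????????
????????????
????????????

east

████████████
████████████
████████████
████████████
♧·♠♧·♧♧♢·???
·♠♧♧♠♧♧·♧???
♧♠♧♧·♠★♧·???
♧♧♠♧♧♢█·█???
♧♧♠██♧♠♧♧???
????????????
????????????
????????????

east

████████████
████████████
████████████
████████████
·♠♧·♧♧♢·█???
♠♧♧♠♧♧·♧·???
♠♧♧·♠♠★·♠???
♧♠♧♧♢█·█·???
♧♠██♧♠♧♧·???
????????????
????????????
????????????

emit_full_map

♠♧♧♠♧█♧♧♧♢·♧·♠♧·♧♧♢·█
··♧♢♧█♧♧·♧··♠♧♧♠♧♧·♧·
♠♧♧♧·♧·♠··█♧♠♧♧·♠♠★·♠
♧♠♧♧♢♧♧♠·♢♢♧♧♠♧♧♢█·█·
♢♠♧♧♧··♧♢♧♧♧♧♠██♧♠♧♧·

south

████████████
████████████
████████████
·♠♧·♧♧♢·█???
♠♧♧♠♧♧·♧·???
♠♧♧·♠♠♧·♠???
♧♠♧♧♢█★█·???
♧♠██♧♠♧♧·???
????·█·♧♧???
????????????
????????????
????????????

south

████████████
████████████
·♠♧·♧♧♢·█???
♠♧♧♠♧♧·♧·???
♠♧♧·♠♠♧·♠???
♧♠♧♧♢█·█·???
♧♠██♧♠★♧·???
????·█·♧♧???
????·♧··♧???
????????????
????????????
????????????

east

████████████
████████████
♠♧·♧♧♢·█????
♧♧♠♧♧·♧·????
♧♧·♠♠♧·♠█???
♠♧♧♢█·█·█???
♠██♧♠♧★·♧???
???·█·♧♧♠???
???·♧··♧♢???
????????????
????????????
????????????

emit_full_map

♠♧♧♠♧█♧♧♧♢·♧·♠♧·♧♧♢·█?
··♧♢♧█♧♧·♧··♠♧♧♠♧♧·♧·?
♠♧♧♧·♧·♠··█♧♠♧♧·♠♠♧·♠█
♧♠♧♧♢♧♧♠·♢♢♧♧♠♧♧♢█·█·█
♢♠♧♧♧··♧♢♧♧♧♧♠██♧♠♧★·♧
????????????????·█·♧♧♠
????????????????·♧··♧♢


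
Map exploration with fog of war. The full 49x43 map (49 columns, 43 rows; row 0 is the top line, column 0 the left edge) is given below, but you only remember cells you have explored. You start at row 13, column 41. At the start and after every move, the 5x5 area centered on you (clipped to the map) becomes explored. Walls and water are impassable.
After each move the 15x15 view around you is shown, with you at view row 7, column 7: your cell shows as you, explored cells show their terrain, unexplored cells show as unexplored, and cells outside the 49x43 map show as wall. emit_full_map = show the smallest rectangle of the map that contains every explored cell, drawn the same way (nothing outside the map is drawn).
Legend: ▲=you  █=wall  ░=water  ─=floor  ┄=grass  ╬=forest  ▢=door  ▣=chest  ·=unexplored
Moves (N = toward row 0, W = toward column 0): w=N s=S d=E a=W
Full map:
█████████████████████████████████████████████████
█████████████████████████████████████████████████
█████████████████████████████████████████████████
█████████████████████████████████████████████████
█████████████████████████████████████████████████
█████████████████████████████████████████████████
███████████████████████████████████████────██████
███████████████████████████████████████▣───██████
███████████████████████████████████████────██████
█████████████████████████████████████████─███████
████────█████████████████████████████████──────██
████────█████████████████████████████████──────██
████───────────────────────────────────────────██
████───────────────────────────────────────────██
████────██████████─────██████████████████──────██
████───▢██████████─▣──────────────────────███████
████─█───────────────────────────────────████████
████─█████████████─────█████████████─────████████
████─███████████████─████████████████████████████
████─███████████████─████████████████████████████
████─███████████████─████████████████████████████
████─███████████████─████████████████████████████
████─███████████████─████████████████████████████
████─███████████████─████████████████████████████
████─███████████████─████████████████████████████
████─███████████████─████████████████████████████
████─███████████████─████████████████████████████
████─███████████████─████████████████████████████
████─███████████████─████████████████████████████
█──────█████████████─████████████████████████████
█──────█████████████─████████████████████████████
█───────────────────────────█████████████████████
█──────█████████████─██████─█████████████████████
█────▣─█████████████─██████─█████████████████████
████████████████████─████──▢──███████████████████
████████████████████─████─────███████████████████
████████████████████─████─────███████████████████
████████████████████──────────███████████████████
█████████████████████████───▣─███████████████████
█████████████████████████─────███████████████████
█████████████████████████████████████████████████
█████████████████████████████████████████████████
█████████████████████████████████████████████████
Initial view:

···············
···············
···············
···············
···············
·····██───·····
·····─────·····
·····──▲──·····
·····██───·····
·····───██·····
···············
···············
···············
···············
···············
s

···············
···············
···············
···············
·····██───·····
·····─────·····
·····─────·····
·····██▲──·····
·····───██·····
·····──███·····
···············
···············
···············
···············
···············

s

···············
···············
···············
·····██───·····
·····─────·····
·····─────·····
·····██───·····
·····──▲██·····
·····──███·····
·····──███·····
···············
···············
···············
···············
···············

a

···············
···············
···············
······██───····
······─────····
·····──────····
·····███───····
·····──▲─██····
·····───███····
·····───███····
···············
···············
···············
···············
···············

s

···············
···············
······██───····
······─────····
·····──────····
·····███───····
·····────██····
·····──▲███····
·····───███····
·····█████·····
···············
···············
···············
···············
···············

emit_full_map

·██───
·─────
──────
███───
────██
──▲███
───███
█████·

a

···············
···············
·······██───···
·······─────···
······──────···
·····████───···
·····─────██···
·····──▲─███···
·····────███···
·····██████····
···············
···············
···············
···············
···············

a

···············
···············
········██───··
········─────··
·······──────··
·····█████───··
·····──────██··
·····──▲──███··
·····─────███··
·····███████···
···············
···············
···············
···············
···············

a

···············
···············
·········██───·
·········─────·
········──────·
·····██████───·
·····───────██·
·····──▲───███·
·····█─────███·
·····████████··
···············
···············
···············
···············
···············

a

···············
···············
··········██───
··········─────
·········──────
·····███████───
·····────────██
·····──▲────███
·····██─────███
·····█████████·
···············
···············
···············
···············
···············

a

···············
···············
···········██──
···········────
··········─────
·····████████──
·····─────────█
·····──▲─────██
·····███─────██
·····██████████
···············
···············
···············
···············
···············

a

···············
···············
············██─
············───
···········────
·····█████████─
·····──────────
·····──▲──────█
·····████─────█
·····██████████
···············
···············
···············
···············
···············

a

···············
···············
·············██
·············──
············───
·····██████████
·····──────────
·····──▲───────
·····█████─────
·····██████████
···············
···············
···············
···············
···············

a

···············
···············
··············█
··············─
·············──
·····██████████
·····──────────
·····──▲───────
·····██████────
·····██████████
···············
···············
···············
···············
···············

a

···············
···············
···············
···············
··············─
·····██████████
·····──────────
·····──▲───────
·····███████───
·····██████████
···············
···············
···············
···············
···············

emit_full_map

··········██───
··········─────
·········──────
████████████───
─────────────██
──▲─────────███
███████─────███
██████████████·
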